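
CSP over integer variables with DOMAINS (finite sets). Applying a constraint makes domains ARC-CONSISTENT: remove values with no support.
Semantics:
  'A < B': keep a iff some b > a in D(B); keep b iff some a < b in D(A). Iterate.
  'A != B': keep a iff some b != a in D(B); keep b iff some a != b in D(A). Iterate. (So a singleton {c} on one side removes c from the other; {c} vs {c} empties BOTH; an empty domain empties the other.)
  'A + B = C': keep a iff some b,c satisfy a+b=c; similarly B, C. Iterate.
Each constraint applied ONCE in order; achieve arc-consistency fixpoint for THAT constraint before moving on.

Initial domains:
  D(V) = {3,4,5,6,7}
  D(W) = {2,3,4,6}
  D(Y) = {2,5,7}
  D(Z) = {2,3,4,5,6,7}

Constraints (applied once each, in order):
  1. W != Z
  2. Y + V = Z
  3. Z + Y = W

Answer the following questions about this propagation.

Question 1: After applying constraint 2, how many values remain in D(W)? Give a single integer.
Answer: 4

Derivation:
Constraint 1 (W != Z) on D(W)={2,3,4,6} D(Z)={2,3,4,5,6,7}: no change
Constraint 2 (Y + V = Z) on D(Y)={2,5,7} D(V)={3,4,5,6,7} D(Z)={2,3,4,5,6,7}: Y {2,5,7}->{2}; V {3,4,5,6,7}->{3,4,5}; Z {2,3,4,5,6,7}->{5,6,7}
So after constraint 2: D(W)={2,3,4,6}, size = 4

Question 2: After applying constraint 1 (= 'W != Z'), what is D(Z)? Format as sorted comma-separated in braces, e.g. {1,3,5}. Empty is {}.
Answer: {2,3,4,5,6,7}

Derivation:
Constraint 1 (W != Z) on D(W)={2,3,4,6} D(Z)={2,3,4,5,6,7}: no change
So after constraint 1: D(Z) = {2,3,4,5,6,7}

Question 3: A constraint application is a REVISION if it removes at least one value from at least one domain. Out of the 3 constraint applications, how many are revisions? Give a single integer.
Answer: 2

Derivation:
Constraint 1 (W != Z) on D(W)={2,3,4,6} D(Z)={2,3,4,5,6,7}: no change => not a revision
Constraint 2 (Y + V = Z) on D(Y)={2,5,7} D(V)={3,4,5,6,7} D(Z)={2,3,4,5,6,7}: Y {2,5,7}->{2}; V {3,4,5,6,7}->{3,4,5}; Z {2,3,4,5,6,7}->{5,6,7} => REVISION
Constraint 3 (Z + Y = W) on D(Z)={5,6,7} D(Y)={2} D(W)={2,3,4,6}: Z {5,6,7}->{}; Y {2}->{}; W {2,3,4,6}->{} => REVISION
Total revisions = 2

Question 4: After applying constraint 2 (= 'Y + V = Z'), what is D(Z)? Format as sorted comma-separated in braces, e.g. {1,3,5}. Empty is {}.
Constraint 1 (W != Z) on D(W)={2,3,4,6} D(Z)={2,3,4,5,6,7}: no change
Constraint 2 (Y + V = Z) on D(Y)={2,5,7} D(V)={3,4,5,6,7} D(Z)={2,3,4,5,6,7}: Y {2,5,7}->{2}; V {3,4,5,6,7}->{3,4,5}; Z {2,3,4,5,6,7}->{5,6,7}
So after constraint 2: D(Z) = {5,6,7}

Answer: {5,6,7}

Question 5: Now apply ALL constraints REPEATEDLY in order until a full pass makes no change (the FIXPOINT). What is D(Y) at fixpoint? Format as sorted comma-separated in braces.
pass 0 (initial): D(Y)={2,5,7}
pass 1: V {3,4,5,6,7}->{3,4,5}; W {2,3,4,6}->{}; Y {2,5,7}->{}; Z {2,3,4,5,6,7}->{}
pass 2: V {3,4,5}->{}
pass 3: no change
Fixpoint after 3 passes: D(Y) = {}

Answer: {}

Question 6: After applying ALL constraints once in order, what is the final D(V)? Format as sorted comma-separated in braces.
Answer: {3,4,5}

Derivation:
Constraint 1 (W != Z) on D(W)={2,3,4,6} D(Z)={2,3,4,5,6,7}: no change
Constraint 2 (Y + V = Z) on D(Y)={2,5,7} D(V)={3,4,5,6,7} D(Z)={2,3,4,5,6,7}: Y {2,5,7}->{2}; V {3,4,5,6,7}->{3,4,5}; Z {2,3,4,5,6,7}->{5,6,7}
Constraint 3 (Z + Y = W) on D(Z)={5,6,7} D(Y)={2} D(W)={2,3,4,6}: Z {5,6,7}->{}; Y {2}->{}; W {2,3,4,6}->{}
So after all 3 constraints: D(V) = {3,4,5}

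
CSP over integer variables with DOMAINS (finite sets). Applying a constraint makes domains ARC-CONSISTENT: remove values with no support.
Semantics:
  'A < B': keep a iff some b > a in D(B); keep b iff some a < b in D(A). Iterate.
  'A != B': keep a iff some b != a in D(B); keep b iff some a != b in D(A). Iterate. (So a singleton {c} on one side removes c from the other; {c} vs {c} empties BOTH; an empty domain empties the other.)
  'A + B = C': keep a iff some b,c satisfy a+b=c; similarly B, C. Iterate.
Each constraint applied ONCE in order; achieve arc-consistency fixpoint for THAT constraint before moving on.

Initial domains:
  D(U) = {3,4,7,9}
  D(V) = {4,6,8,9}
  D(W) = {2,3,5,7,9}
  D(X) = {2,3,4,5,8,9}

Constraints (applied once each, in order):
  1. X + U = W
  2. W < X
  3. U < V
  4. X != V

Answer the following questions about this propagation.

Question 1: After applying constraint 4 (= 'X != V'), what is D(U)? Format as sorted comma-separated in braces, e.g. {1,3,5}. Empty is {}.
Constraint 1 (X + U = W) on D(X)={2,3,4,5,8,9} D(U)={3,4,7,9} D(W)={2,3,5,7,9}: X {2,3,4,5,8,9}->{2,3,4,5}; U {3,4,7,9}->{3,4,7}; W {2,3,5,7,9}->{5,7,9}
Constraint 2 (W < X) on D(W)={5,7,9} D(X)={2,3,4,5}: W {5,7,9}->{}; X {2,3,4,5}->{}
Constraint 3 (U < V) on D(U)={3,4,7} D(V)={4,6,8,9}: no change
Constraint 4 (X != V) on D(X)={} D(V)={4,6,8,9}: V {4,6,8,9}->{}
So after constraint 4: D(U) = {3,4,7}

Answer: {3,4,7}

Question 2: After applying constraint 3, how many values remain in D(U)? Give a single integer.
Constraint 1 (X + U = W) on D(X)={2,3,4,5,8,9} D(U)={3,4,7,9} D(W)={2,3,5,7,9}: X {2,3,4,5,8,9}->{2,3,4,5}; U {3,4,7,9}->{3,4,7}; W {2,3,5,7,9}->{5,7,9}
Constraint 2 (W < X) on D(W)={5,7,9} D(X)={2,3,4,5}: W {5,7,9}->{}; X {2,3,4,5}->{}
Constraint 3 (U < V) on D(U)={3,4,7} D(V)={4,6,8,9}: no change
So after constraint 3: D(U)={3,4,7}, size = 3

Answer: 3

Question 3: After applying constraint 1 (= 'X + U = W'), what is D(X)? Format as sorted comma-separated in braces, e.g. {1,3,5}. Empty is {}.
Answer: {2,3,4,5}

Derivation:
Constraint 1 (X + U = W) on D(X)={2,3,4,5,8,9} D(U)={3,4,7,9} D(W)={2,3,5,7,9}: X {2,3,4,5,8,9}->{2,3,4,5}; U {3,4,7,9}->{3,4,7}; W {2,3,5,7,9}->{5,7,9}
So after constraint 1: D(X) = {2,3,4,5}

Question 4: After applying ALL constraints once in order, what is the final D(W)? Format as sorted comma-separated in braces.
Constraint 1 (X + U = W) on D(X)={2,3,4,5,8,9} D(U)={3,4,7,9} D(W)={2,3,5,7,9}: X {2,3,4,5,8,9}->{2,3,4,5}; U {3,4,7,9}->{3,4,7}; W {2,3,5,7,9}->{5,7,9}
Constraint 2 (W < X) on D(W)={5,7,9} D(X)={2,3,4,5}: W {5,7,9}->{}; X {2,3,4,5}->{}
Constraint 3 (U < V) on D(U)={3,4,7} D(V)={4,6,8,9}: no change
Constraint 4 (X != V) on D(X)={} D(V)={4,6,8,9}: V {4,6,8,9}->{}
So after all 4 constraints: D(W) = {}

Answer: {}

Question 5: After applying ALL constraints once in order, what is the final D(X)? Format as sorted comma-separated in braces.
Answer: {}

Derivation:
Constraint 1 (X + U = W) on D(X)={2,3,4,5,8,9} D(U)={3,4,7,9} D(W)={2,3,5,7,9}: X {2,3,4,5,8,9}->{2,3,4,5}; U {3,4,7,9}->{3,4,7}; W {2,3,5,7,9}->{5,7,9}
Constraint 2 (W < X) on D(W)={5,7,9} D(X)={2,3,4,5}: W {5,7,9}->{}; X {2,3,4,5}->{}
Constraint 3 (U < V) on D(U)={3,4,7} D(V)={4,6,8,9}: no change
Constraint 4 (X != V) on D(X)={} D(V)={4,6,8,9}: V {4,6,8,9}->{}
So after all 4 constraints: D(X) = {}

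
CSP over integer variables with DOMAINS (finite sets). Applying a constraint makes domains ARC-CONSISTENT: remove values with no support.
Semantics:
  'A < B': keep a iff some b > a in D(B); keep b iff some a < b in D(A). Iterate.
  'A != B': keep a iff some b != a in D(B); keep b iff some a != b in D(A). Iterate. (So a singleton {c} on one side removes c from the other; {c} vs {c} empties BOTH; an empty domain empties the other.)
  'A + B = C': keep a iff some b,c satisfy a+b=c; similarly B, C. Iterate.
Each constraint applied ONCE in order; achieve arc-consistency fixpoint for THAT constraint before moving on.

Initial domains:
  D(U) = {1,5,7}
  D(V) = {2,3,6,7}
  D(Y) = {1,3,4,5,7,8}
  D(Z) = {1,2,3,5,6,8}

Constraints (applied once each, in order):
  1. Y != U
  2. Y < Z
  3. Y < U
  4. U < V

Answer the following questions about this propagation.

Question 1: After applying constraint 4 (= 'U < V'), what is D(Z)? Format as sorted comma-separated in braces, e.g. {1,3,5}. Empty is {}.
Answer: {2,3,5,6,8}

Derivation:
Constraint 1 (Y != U) on D(Y)={1,3,4,5,7,8} D(U)={1,5,7}: no change
Constraint 2 (Y < Z) on D(Y)={1,3,4,5,7,8} D(Z)={1,2,3,5,6,8}: Y {1,3,4,5,7,8}->{1,3,4,5,7}; Z {1,2,3,5,6,8}->{2,3,5,6,8}
Constraint 3 (Y < U) on D(Y)={1,3,4,5,7} D(U)={1,5,7}: Y {1,3,4,5,7}->{1,3,4,5}; U {1,5,7}->{5,7}
Constraint 4 (U < V) on D(U)={5,7} D(V)={2,3,6,7}: U {5,7}->{5}; V {2,3,6,7}->{6,7}
So after constraint 4: D(Z) = {2,3,5,6,8}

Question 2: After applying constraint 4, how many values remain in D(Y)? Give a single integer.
Constraint 1 (Y != U) on D(Y)={1,3,4,5,7,8} D(U)={1,5,7}: no change
Constraint 2 (Y < Z) on D(Y)={1,3,4,5,7,8} D(Z)={1,2,3,5,6,8}: Y {1,3,4,5,7,8}->{1,3,4,5,7}; Z {1,2,3,5,6,8}->{2,3,5,6,8}
Constraint 3 (Y < U) on D(Y)={1,3,4,5,7} D(U)={1,5,7}: Y {1,3,4,5,7}->{1,3,4,5}; U {1,5,7}->{5,7}
Constraint 4 (U < V) on D(U)={5,7} D(V)={2,3,6,7}: U {5,7}->{5}; V {2,3,6,7}->{6,7}
So after constraint 4: D(Y)={1,3,4,5}, size = 4

Answer: 4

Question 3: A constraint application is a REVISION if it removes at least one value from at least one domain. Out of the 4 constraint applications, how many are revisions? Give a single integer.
Constraint 1 (Y != U) on D(Y)={1,3,4,5,7,8} D(U)={1,5,7}: no change => not a revision
Constraint 2 (Y < Z) on D(Y)={1,3,4,5,7,8} D(Z)={1,2,3,5,6,8}: Y {1,3,4,5,7,8}->{1,3,4,5,7}; Z {1,2,3,5,6,8}->{2,3,5,6,8} => REVISION
Constraint 3 (Y < U) on D(Y)={1,3,4,5,7} D(U)={1,5,7}: Y {1,3,4,5,7}->{1,3,4,5}; U {1,5,7}->{5,7} => REVISION
Constraint 4 (U < V) on D(U)={5,7} D(V)={2,3,6,7}: U {5,7}->{5}; V {2,3,6,7}->{6,7} => REVISION
Total revisions = 3

Answer: 3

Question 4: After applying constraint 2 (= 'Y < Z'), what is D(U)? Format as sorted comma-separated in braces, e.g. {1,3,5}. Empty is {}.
Constraint 1 (Y != U) on D(Y)={1,3,4,5,7,8} D(U)={1,5,7}: no change
Constraint 2 (Y < Z) on D(Y)={1,3,4,5,7,8} D(Z)={1,2,3,5,6,8}: Y {1,3,4,5,7,8}->{1,3,4,5,7}; Z {1,2,3,5,6,8}->{2,3,5,6,8}
So after constraint 2: D(U) = {1,5,7}

Answer: {1,5,7}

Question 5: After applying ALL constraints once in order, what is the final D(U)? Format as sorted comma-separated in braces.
Constraint 1 (Y != U) on D(Y)={1,3,4,5,7,8} D(U)={1,5,7}: no change
Constraint 2 (Y < Z) on D(Y)={1,3,4,5,7,8} D(Z)={1,2,3,5,6,8}: Y {1,3,4,5,7,8}->{1,3,4,5,7}; Z {1,2,3,5,6,8}->{2,3,5,6,8}
Constraint 3 (Y < U) on D(Y)={1,3,4,5,7} D(U)={1,5,7}: Y {1,3,4,5,7}->{1,3,4,5}; U {1,5,7}->{5,7}
Constraint 4 (U < V) on D(U)={5,7} D(V)={2,3,6,7}: U {5,7}->{5}; V {2,3,6,7}->{6,7}
So after all 4 constraints: D(U) = {5}

Answer: {5}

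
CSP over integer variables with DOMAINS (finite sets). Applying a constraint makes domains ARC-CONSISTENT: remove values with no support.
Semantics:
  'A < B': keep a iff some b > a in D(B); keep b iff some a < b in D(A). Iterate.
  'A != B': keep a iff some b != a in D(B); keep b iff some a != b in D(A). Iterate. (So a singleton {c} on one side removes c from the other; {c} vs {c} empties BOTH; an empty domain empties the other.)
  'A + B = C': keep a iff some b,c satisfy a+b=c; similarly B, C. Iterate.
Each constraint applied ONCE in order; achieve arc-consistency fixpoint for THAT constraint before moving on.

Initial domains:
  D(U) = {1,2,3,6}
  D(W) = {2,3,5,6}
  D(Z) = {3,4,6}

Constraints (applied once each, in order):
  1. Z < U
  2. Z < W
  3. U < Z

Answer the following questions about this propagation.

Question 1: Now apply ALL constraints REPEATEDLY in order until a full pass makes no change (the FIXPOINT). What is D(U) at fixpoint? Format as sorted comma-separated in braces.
Answer: {}

Derivation:
pass 0 (initial): D(U)={1,2,3,6}
pass 1: U {1,2,3,6}->{}; W {2,3,5,6}->{5,6}; Z {3,4,6}->{}
pass 2: W {5,6}->{}
pass 3: no change
Fixpoint after 3 passes: D(U) = {}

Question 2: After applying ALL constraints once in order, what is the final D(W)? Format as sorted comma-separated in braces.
Constraint 1 (Z < U) on D(Z)={3,4,6} D(U)={1,2,3,6}: Z {3,4,6}->{3,4}; U {1,2,3,6}->{6}
Constraint 2 (Z < W) on D(Z)={3,4} D(W)={2,3,5,6}: W {2,3,5,6}->{5,6}
Constraint 3 (U < Z) on D(U)={6} D(Z)={3,4}: U {6}->{}; Z {3,4}->{}
So after all 3 constraints: D(W) = {5,6}

Answer: {5,6}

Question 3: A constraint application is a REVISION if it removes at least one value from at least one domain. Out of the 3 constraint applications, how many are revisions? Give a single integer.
Answer: 3

Derivation:
Constraint 1 (Z < U) on D(Z)={3,4,6} D(U)={1,2,3,6}: Z {3,4,6}->{3,4}; U {1,2,3,6}->{6} => REVISION
Constraint 2 (Z < W) on D(Z)={3,4} D(W)={2,3,5,6}: W {2,3,5,6}->{5,6} => REVISION
Constraint 3 (U < Z) on D(U)={6} D(Z)={3,4}: U {6}->{}; Z {3,4}->{} => REVISION
Total revisions = 3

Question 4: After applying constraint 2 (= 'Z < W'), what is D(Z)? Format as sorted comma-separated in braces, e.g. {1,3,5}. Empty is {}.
Constraint 1 (Z < U) on D(Z)={3,4,6} D(U)={1,2,3,6}: Z {3,4,6}->{3,4}; U {1,2,3,6}->{6}
Constraint 2 (Z < W) on D(Z)={3,4} D(W)={2,3,5,6}: W {2,3,5,6}->{5,6}
So after constraint 2: D(Z) = {3,4}

Answer: {3,4}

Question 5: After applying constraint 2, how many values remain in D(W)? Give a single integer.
Constraint 1 (Z < U) on D(Z)={3,4,6} D(U)={1,2,3,6}: Z {3,4,6}->{3,4}; U {1,2,3,6}->{6}
Constraint 2 (Z < W) on D(Z)={3,4} D(W)={2,3,5,6}: W {2,3,5,6}->{5,6}
So after constraint 2: D(W)={5,6}, size = 2

Answer: 2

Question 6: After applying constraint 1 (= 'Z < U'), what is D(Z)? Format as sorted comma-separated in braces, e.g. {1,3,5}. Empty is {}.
Answer: {3,4}

Derivation:
Constraint 1 (Z < U) on D(Z)={3,4,6} D(U)={1,2,3,6}: Z {3,4,6}->{3,4}; U {1,2,3,6}->{6}
So after constraint 1: D(Z) = {3,4}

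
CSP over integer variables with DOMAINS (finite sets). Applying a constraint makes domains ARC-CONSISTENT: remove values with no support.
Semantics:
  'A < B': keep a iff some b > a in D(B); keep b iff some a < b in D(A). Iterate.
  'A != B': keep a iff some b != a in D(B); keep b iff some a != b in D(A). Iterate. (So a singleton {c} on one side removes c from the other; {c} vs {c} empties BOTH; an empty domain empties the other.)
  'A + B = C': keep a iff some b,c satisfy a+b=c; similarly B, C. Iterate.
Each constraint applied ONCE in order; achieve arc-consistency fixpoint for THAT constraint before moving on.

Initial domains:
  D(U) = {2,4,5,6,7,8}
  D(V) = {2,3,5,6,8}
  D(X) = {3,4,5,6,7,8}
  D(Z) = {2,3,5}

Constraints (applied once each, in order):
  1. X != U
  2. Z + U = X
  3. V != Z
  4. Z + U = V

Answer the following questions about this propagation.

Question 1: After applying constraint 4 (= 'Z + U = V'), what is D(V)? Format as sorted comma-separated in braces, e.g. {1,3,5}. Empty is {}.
Answer: {5,6,8}

Derivation:
Constraint 1 (X != U) on D(X)={3,4,5,6,7,8} D(U)={2,4,5,6,7,8}: no change
Constraint 2 (Z + U = X) on D(Z)={2,3,5} D(U)={2,4,5,6,7,8} D(X)={3,4,5,6,7,8}: U {2,4,5,6,7,8}->{2,4,5,6}; X {3,4,5,6,7,8}->{4,5,6,7,8}
Constraint 3 (V != Z) on D(V)={2,3,5,6,8} D(Z)={2,3,5}: no change
Constraint 4 (Z + U = V) on D(Z)={2,3,5} D(U)={2,4,5,6} D(V)={2,3,5,6,8}: Z {2,3,5}->{2,3}; V {2,3,5,6,8}->{5,6,8}
So after constraint 4: D(V) = {5,6,8}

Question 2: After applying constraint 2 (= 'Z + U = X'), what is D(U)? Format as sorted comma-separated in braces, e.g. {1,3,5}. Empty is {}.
Constraint 1 (X != U) on D(X)={3,4,5,6,7,8} D(U)={2,4,5,6,7,8}: no change
Constraint 2 (Z + U = X) on D(Z)={2,3,5} D(U)={2,4,5,6,7,8} D(X)={3,4,5,6,7,8}: U {2,4,5,6,7,8}->{2,4,5,6}; X {3,4,5,6,7,8}->{4,5,6,7,8}
So after constraint 2: D(U) = {2,4,5,6}

Answer: {2,4,5,6}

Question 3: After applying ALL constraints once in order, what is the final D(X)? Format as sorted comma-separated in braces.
Answer: {4,5,6,7,8}

Derivation:
Constraint 1 (X != U) on D(X)={3,4,5,6,7,8} D(U)={2,4,5,6,7,8}: no change
Constraint 2 (Z + U = X) on D(Z)={2,3,5} D(U)={2,4,5,6,7,8} D(X)={3,4,5,6,7,8}: U {2,4,5,6,7,8}->{2,4,5,6}; X {3,4,5,6,7,8}->{4,5,6,7,8}
Constraint 3 (V != Z) on D(V)={2,3,5,6,8} D(Z)={2,3,5}: no change
Constraint 4 (Z + U = V) on D(Z)={2,3,5} D(U)={2,4,5,6} D(V)={2,3,5,6,8}: Z {2,3,5}->{2,3}; V {2,3,5,6,8}->{5,6,8}
So after all 4 constraints: D(X) = {4,5,6,7,8}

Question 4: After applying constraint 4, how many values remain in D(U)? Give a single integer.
Constraint 1 (X != U) on D(X)={3,4,5,6,7,8} D(U)={2,4,5,6,7,8}: no change
Constraint 2 (Z + U = X) on D(Z)={2,3,5} D(U)={2,4,5,6,7,8} D(X)={3,4,5,6,7,8}: U {2,4,5,6,7,8}->{2,4,5,6}; X {3,4,5,6,7,8}->{4,5,6,7,8}
Constraint 3 (V != Z) on D(V)={2,3,5,6,8} D(Z)={2,3,5}: no change
Constraint 4 (Z + U = V) on D(Z)={2,3,5} D(U)={2,4,5,6} D(V)={2,3,5,6,8}: Z {2,3,5}->{2,3}; V {2,3,5,6,8}->{5,6,8}
So after constraint 4: D(U)={2,4,5,6}, size = 4

Answer: 4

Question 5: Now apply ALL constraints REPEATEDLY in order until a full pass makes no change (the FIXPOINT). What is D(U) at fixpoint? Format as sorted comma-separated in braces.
pass 0 (initial): D(U)={2,4,5,6,7,8}
pass 1: U {2,4,5,6,7,8}->{2,4,5,6}; V {2,3,5,6,8}->{5,6,8}; X {3,4,5,6,7,8}->{4,5,6,7,8}; Z {2,3,5}->{2,3}
pass 2: no change
Fixpoint after 2 passes: D(U) = {2,4,5,6}

Answer: {2,4,5,6}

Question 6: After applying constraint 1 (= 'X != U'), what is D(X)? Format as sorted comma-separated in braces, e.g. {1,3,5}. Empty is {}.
Constraint 1 (X != U) on D(X)={3,4,5,6,7,8} D(U)={2,4,5,6,7,8}: no change
So after constraint 1: D(X) = {3,4,5,6,7,8}

Answer: {3,4,5,6,7,8}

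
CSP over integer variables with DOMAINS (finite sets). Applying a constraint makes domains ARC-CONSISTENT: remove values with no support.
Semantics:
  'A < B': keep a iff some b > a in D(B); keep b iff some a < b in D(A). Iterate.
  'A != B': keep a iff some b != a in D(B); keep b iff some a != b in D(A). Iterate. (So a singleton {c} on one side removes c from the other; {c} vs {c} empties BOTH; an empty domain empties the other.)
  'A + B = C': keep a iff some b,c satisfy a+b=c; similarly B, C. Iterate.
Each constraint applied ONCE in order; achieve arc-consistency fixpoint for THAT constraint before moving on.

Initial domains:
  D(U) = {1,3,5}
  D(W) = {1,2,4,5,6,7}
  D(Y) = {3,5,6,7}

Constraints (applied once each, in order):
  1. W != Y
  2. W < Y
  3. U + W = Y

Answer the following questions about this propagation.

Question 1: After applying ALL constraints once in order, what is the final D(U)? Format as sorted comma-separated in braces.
Constraint 1 (W != Y) on D(W)={1,2,4,5,6,7} D(Y)={3,5,6,7}: no change
Constraint 2 (W < Y) on D(W)={1,2,4,5,6,7} D(Y)={3,5,6,7}: W {1,2,4,5,6,7}->{1,2,4,5,6}
Constraint 3 (U + W = Y) on D(U)={1,3,5} D(W)={1,2,4,5,6} D(Y)={3,5,6,7}: no change
So after all 3 constraints: D(U) = {1,3,5}

Answer: {1,3,5}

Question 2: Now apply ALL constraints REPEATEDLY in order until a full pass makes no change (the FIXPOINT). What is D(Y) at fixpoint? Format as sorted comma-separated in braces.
Answer: {3,5,6,7}

Derivation:
pass 0 (initial): D(Y)={3,5,6,7}
pass 1: W {1,2,4,5,6,7}->{1,2,4,5,6}
pass 2: no change
Fixpoint after 2 passes: D(Y) = {3,5,6,7}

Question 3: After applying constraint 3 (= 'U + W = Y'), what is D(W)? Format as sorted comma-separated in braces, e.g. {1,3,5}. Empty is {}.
Constraint 1 (W != Y) on D(W)={1,2,4,5,6,7} D(Y)={3,5,6,7}: no change
Constraint 2 (W < Y) on D(W)={1,2,4,5,6,7} D(Y)={3,5,6,7}: W {1,2,4,5,6,7}->{1,2,4,5,6}
Constraint 3 (U + W = Y) on D(U)={1,3,5} D(W)={1,2,4,5,6} D(Y)={3,5,6,7}: no change
So after constraint 3: D(W) = {1,2,4,5,6}

Answer: {1,2,4,5,6}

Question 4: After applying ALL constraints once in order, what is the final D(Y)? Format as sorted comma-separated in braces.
Answer: {3,5,6,7}

Derivation:
Constraint 1 (W != Y) on D(W)={1,2,4,5,6,7} D(Y)={3,5,6,7}: no change
Constraint 2 (W < Y) on D(W)={1,2,4,5,6,7} D(Y)={3,5,6,7}: W {1,2,4,5,6,7}->{1,2,4,5,6}
Constraint 3 (U + W = Y) on D(U)={1,3,5} D(W)={1,2,4,5,6} D(Y)={3,5,6,7}: no change
So after all 3 constraints: D(Y) = {3,5,6,7}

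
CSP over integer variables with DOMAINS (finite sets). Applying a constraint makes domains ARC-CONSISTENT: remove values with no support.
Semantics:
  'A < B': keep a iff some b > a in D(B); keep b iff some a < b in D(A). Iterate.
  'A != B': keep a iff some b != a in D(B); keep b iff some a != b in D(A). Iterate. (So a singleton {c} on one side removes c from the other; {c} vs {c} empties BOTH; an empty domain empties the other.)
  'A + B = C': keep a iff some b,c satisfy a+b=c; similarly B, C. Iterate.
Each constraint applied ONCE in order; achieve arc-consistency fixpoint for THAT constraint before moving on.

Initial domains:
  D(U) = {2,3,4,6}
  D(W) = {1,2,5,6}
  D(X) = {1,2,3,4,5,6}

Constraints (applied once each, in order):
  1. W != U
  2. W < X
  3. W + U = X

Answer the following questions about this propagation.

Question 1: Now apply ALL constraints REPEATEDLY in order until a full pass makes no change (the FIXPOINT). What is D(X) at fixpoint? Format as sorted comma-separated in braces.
pass 0 (initial): D(X)={1,2,3,4,5,6}
pass 1: U {2,3,4,6}->{2,3,4}; W {1,2,5,6}->{1,2}; X {1,2,3,4,5,6}->{3,4,5,6}
pass 2: no change
Fixpoint after 2 passes: D(X) = {3,4,5,6}

Answer: {3,4,5,6}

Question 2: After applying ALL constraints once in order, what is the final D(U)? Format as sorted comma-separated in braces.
Answer: {2,3,4}

Derivation:
Constraint 1 (W != U) on D(W)={1,2,5,6} D(U)={2,3,4,6}: no change
Constraint 2 (W < X) on D(W)={1,2,5,6} D(X)={1,2,3,4,5,6}: W {1,2,5,6}->{1,2,5}; X {1,2,3,4,5,6}->{2,3,4,5,6}
Constraint 3 (W + U = X) on D(W)={1,2,5} D(U)={2,3,4,6} D(X)={2,3,4,5,6}: W {1,2,5}->{1,2}; U {2,3,4,6}->{2,3,4}; X {2,3,4,5,6}->{3,4,5,6}
So after all 3 constraints: D(U) = {2,3,4}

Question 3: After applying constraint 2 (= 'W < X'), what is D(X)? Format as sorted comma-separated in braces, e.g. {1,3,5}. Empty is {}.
Answer: {2,3,4,5,6}

Derivation:
Constraint 1 (W != U) on D(W)={1,2,5,6} D(U)={2,3,4,6}: no change
Constraint 2 (W < X) on D(W)={1,2,5,6} D(X)={1,2,3,4,5,6}: W {1,2,5,6}->{1,2,5}; X {1,2,3,4,5,6}->{2,3,4,5,6}
So after constraint 2: D(X) = {2,3,4,5,6}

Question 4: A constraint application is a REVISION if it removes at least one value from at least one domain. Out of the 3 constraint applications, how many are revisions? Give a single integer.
Answer: 2

Derivation:
Constraint 1 (W != U) on D(W)={1,2,5,6} D(U)={2,3,4,6}: no change => not a revision
Constraint 2 (W < X) on D(W)={1,2,5,6} D(X)={1,2,3,4,5,6}: W {1,2,5,6}->{1,2,5}; X {1,2,3,4,5,6}->{2,3,4,5,6} => REVISION
Constraint 3 (W + U = X) on D(W)={1,2,5} D(U)={2,3,4,6} D(X)={2,3,4,5,6}: W {1,2,5}->{1,2}; U {2,3,4,6}->{2,3,4}; X {2,3,4,5,6}->{3,4,5,6} => REVISION
Total revisions = 2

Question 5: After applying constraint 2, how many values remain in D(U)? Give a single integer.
Constraint 1 (W != U) on D(W)={1,2,5,6} D(U)={2,3,4,6}: no change
Constraint 2 (W < X) on D(W)={1,2,5,6} D(X)={1,2,3,4,5,6}: W {1,2,5,6}->{1,2,5}; X {1,2,3,4,5,6}->{2,3,4,5,6}
So after constraint 2: D(U)={2,3,4,6}, size = 4

Answer: 4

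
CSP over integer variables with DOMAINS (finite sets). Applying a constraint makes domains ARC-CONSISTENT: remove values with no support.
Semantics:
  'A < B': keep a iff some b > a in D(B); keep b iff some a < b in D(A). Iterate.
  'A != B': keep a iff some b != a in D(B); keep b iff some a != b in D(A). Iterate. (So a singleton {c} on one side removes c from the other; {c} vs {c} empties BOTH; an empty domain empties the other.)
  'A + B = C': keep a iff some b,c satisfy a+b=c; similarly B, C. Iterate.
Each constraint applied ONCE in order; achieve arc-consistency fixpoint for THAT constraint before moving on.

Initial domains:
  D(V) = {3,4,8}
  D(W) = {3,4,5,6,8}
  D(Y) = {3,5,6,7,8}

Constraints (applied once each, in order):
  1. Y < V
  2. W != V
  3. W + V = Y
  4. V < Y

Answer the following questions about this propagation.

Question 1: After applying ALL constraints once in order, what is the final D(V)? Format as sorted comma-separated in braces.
Answer: {4}

Derivation:
Constraint 1 (Y < V) on D(Y)={3,5,6,7,8} D(V)={3,4,8}: Y {3,5,6,7,8}->{3,5,6,7}; V {3,4,8}->{4,8}
Constraint 2 (W != V) on D(W)={3,4,5,6,8} D(V)={4,8}: no change
Constraint 3 (W + V = Y) on D(W)={3,4,5,6,8} D(V)={4,8} D(Y)={3,5,6,7}: W {3,4,5,6,8}->{3}; V {4,8}->{4}; Y {3,5,6,7}->{7}
Constraint 4 (V < Y) on D(V)={4} D(Y)={7}: no change
So after all 4 constraints: D(V) = {4}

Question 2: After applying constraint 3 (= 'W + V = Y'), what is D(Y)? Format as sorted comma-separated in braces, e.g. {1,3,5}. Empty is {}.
Answer: {7}

Derivation:
Constraint 1 (Y < V) on D(Y)={3,5,6,7,8} D(V)={3,4,8}: Y {3,5,6,7,8}->{3,5,6,7}; V {3,4,8}->{4,8}
Constraint 2 (W != V) on D(W)={3,4,5,6,8} D(V)={4,8}: no change
Constraint 3 (W + V = Y) on D(W)={3,4,5,6,8} D(V)={4,8} D(Y)={3,5,6,7}: W {3,4,5,6,8}->{3}; V {4,8}->{4}; Y {3,5,6,7}->{7}
So after constraint 3: D(Y) = {7}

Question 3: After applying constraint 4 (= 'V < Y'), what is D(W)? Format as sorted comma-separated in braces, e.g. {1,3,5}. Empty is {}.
Constraint 1 (Y < V) on D(Y)={3,5,6,7,8} D(V)={3,4,8}: Y {3,5,6,7,8}->{3,5,6,7}; V {3,4,8}->{4,8}
Constraint 2 (W != V) on D(W)={3,4,5,6,8} D(V)={4,8}: no change
Constraint 3 (W + V = Y) on D(W)={3,4,5,6,8} D(V)={4,8} D(Y)={3,5,6,7}: W {3,4,5,6,8}->{3}; V {4,8}->{4}; Y {3,5,6,7}->{7}
Constraint 4 (V < Y) on D(V)={4} D(Y)={7}: no change
So after constraint 4: D(W) = {3}

Answer: {3}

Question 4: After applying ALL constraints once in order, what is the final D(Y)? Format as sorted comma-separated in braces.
Constraint 1 (Y < V) on D(Y)={3,5,6,7,8} D(V)={3,4,8}: Y {3,5,6,7,8}->{3,5,6,7}; V {3,4,8}->{4,8}
Constraint 2 (W != V) on D(W)={3,4,5,6,8} D(V)={4,8}: no change
Constraint 3 (W + V = Y) on D(W)={3,4,5,6,8} D(V)={4,8} D(Y)={3,5,6,7}: W {3,4,5,6,8}->{3}; V {4,8}->{4}; Y {3,5,6,7}->{7}
Constraint 4 (V < Y) on D(V)={4} D(Y)={7}: no change
So after all 4 constraints: D(Y) = {7}

Answer: {7}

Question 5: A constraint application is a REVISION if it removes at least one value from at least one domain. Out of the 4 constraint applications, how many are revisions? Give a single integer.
Constraint 1 (Y < V) on D(Y)={3,5,6,7,8} D(V)={3,4,8}: Y {3,5,6,7,8}->{3,5,6,7}; V {3,4,8}->{4,8} => REVISION
Constraint 2 (W != V) on D(W)={3,4,5,6,8} D(V)={4,8}: no change => not a revision
Constraint 3 (W + V = Y) on D(W)={3,4,5,6,8} D(V)={4,8} D(Y)={3,5,6,7}: W {3,4,5,6,8}->{3}; V {4,8}->{4}; Y {3,5,6,7}->{7} => REVISION
Constraint 4 (V < Y) on D(V)={4} D(Y)={7}: no change => not a revision
Total revisions = 2

Answer: 2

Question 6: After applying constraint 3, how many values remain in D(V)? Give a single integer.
Answer: 1

Derivation:
Constraint 1 (Y < V) on D(Y)={3,5,6,7,8} D(V)={3,4,8}: Y {3,5,6,7,8}->{3,5,6,7}; V {3,4,8}->{4,8}
Constraint 2 (W != V) on D(W)={3,4,5,6,8} D(V)={4,8}: no change
Constraint 3 (W + V = Y) on D(W)={3,4,5,6,8} D(V)={4,8} D(Y)={3,5,6,7}: W {3,4,5,6,8}->{3}; V {4,8}->{4}; Y {3,5,6,7}->{7}
So after constraint 3: D(V)={4}, size = 1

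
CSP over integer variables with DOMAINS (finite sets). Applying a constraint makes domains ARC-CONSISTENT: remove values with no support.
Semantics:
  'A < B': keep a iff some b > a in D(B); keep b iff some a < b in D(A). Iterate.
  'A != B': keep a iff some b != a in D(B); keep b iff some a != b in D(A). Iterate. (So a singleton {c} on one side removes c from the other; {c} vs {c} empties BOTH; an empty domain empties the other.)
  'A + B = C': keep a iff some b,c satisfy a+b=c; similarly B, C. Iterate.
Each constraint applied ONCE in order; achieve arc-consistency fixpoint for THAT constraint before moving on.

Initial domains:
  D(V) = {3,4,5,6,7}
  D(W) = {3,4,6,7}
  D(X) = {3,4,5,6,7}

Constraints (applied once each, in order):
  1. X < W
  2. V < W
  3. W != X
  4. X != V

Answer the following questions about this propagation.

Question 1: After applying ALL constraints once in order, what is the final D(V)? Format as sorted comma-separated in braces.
Answer: {3,4,5,6}

Derivation:
Constraint 1 (X < W) on D(X)={3,4,5,6,7} D(W)={3,4,6,7}: X {3,4,5,6,7}->{3,4,5,6}; W {3,4,6,7}->{4,6,7}
Constraint 2 (V < W) on D(V)={3,4,5,6,7} D(W)={4,6,7}: V {3,4,5,6,7}->{3,4,5,6}
Constraint 3 (W != X) on D(W)={4,6,7} D(X)={3,4,5,6}: no change
Constraint 4 (X != V) on D(X)={3,4,5,6} D(V)={3,4,5,6}: no change
So after all 4 constraints: D(V) = {3,4,5,6}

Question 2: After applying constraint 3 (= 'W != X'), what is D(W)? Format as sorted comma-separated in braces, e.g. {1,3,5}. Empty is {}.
Answer: {4,6,7}

Derivation:
Constraint 1 (X < W) on D(X)={3,4,5,6,7} D(W)={3,4,6,7}: X {3,4,5,6,7}->{3,4,5,6}; W {3,4,6,7}->{4,6,7}
Constraint 2 (V < W) on D(V)={3,4,5,6,7} D(W)={4,6,7}: V {3,4,5,6,7}->{3,4,5,6}
Constraint 3 (W != X) on D(W)={4,6,7} D(X)={3,4,5,6}: no change
So after constraint 3: D(W) = {4,6,7}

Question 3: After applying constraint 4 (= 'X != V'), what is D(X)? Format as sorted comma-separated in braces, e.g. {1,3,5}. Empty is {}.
Answer: {3,4,5,6}

Derivation:
Constraint 1 (X < W) on D(X)={3,4,5,6,7} D(W)={3,4,6,7}: X {3,4,5,6,7}->{3,4,5,6}; W {3,4,6,7}->{4,6,7}
Constraint 2 (V < W) on D(V)={3,4,5,6,7} D(W)={4,6,7}: V {3,4,5,6,7}->{3,4,5,6}
Constraint 3 (W != X) on D(W)={4,6,7} D(X)={3,4,5,6}: no change
Constraint 4 (X != V) on D(X)={3,4,5,6} D(V)={3,4,5,6}: no change
So after constraint 4: D(X) = {3,4,5,6}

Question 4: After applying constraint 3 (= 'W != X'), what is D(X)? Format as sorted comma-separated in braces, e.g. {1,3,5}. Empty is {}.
Answer: {3,4,5,6}

Derivation:
Constraint 1 (X < W) on D(X)={3,4,5,6,7} D(W)={3,4,6,7}: X {3,4,5,6,7}->{3,4,5,6}; W {3,4,6,7}->{4,6,7}
Constraint 2 (V < W) on D(V)={3,4,5,6,7} D(W)={4,6,7}: V {3,4,5,6,7}->{3,4,5,6}
Constraint 3 (W != X) on D(W)={4,6,7} D(X)={3,4,5,6}: no change
So after constraint 3: D(X) = {3,4,5,6}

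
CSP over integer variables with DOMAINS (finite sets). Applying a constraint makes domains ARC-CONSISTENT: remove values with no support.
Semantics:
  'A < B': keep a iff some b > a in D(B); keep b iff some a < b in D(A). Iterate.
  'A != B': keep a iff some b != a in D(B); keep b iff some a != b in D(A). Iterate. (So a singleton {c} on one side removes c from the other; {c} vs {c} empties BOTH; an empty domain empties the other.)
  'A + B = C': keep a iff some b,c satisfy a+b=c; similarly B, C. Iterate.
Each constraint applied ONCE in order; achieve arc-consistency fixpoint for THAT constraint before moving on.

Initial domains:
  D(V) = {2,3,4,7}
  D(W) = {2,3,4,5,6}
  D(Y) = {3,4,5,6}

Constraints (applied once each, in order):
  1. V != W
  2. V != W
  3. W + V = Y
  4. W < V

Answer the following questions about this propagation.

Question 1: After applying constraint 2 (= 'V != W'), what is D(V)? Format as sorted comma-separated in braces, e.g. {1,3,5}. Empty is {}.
Answer: {2,3,4,7}

Derivation:
Constraint 1 (V != W) on D(V)={2,3,4,7} D(W)={2,3,4,5,6}: no change
Constraint 2 (V != W) on D(V)={2,3,4,7} D(W)={2,3,4,5,6}: no change
So after constraint 2: D(V) = {2,3,4,7}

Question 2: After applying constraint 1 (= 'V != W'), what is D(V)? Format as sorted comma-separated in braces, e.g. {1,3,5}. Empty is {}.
Constraint 1 (V != W) on D(V)={2,3,4,7} D(W)={2,3,4,5,6}: no change
So after constraint 1: D(V) = {2,3,4,7}

Answer: {2,3,4,7}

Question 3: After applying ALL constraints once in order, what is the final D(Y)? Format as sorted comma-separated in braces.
Answer: {4,5,6}

Derivation:
Constraint 1 (V != W) on D(V)={2,3,4,7} D(W)={2,3,4,5,6}: no change
Constraint 2 (V != W) on D(V)={2,3,4,7} D(W)={2,3,4,5,6}: no change
Constraint 3 (W + V = Y) on D(W)={2,3,4,5,6} D(V)={2,3,4,7} D(Y)={3,4,5,6}: W {2,3,4,5,6}->{2,3,4}; V {2,3,4,7}->{2,3,4}; Y {3,4,5,6}->{4,5,6}
Constraint 4 (W < V) on D(W)={2,3,4} D(V)={2,3,4}: W {2,3,4}->{2,3}; V {2,3,4}->{3,4}
So after all 4 constraints: D(Y) = {4,5,6}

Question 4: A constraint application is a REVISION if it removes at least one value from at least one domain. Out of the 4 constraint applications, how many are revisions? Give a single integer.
Answer: 2

Derivation:
Constraint 1 (V != W) on D(V)={2,3,4,7} D(W)={2,3,4,5,6}: no change => not a revision
Constraint 2 (V != W) on D(V)={2,3,4,7} D(W)={2,3,4,5,6}: no change => not a revision
Constraint 3 (W + V = Y) on D(W)={2,3,4,5,6} D(V)={2,3,4,7} D(Y)={3,4,5,6}: W {2,3,4,5,6}->{2,3,4}; V {2,3,4,7}->{2,3,4}; Y {3,4,5,6}->{4,5,6} => REVISION
Constraint 4 (W < V) on D(W)={2,3,4} D(V)={2,3,4}: W {2,3,4}->{2,3}; V {2,3,4}->{3,4} => REVISION
Total revisions = 2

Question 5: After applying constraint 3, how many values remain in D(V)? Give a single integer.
Constraint 1 (V != W) on D(V)={2,3,4,7} D(W)={2,3,4,5,6}: no change
Constraint 2 (V != W) on D(V)={2,3,4,7} D(W)={2,3,4,5,6}: no change
Constraint 3 (W + V = Y) on D(W)={2,3,4,5,6} D(V)={2,3,4,7} D(Y)={3,4,5,6}: W {2,3,4,5,6}->{2,3,4}; V {2,3,4,7}->{2,3,4}; Y {3,4,5,6}->{4,5,6}
So after constraint 3: D(V)={2,3,4}, size = 3

Answer: 3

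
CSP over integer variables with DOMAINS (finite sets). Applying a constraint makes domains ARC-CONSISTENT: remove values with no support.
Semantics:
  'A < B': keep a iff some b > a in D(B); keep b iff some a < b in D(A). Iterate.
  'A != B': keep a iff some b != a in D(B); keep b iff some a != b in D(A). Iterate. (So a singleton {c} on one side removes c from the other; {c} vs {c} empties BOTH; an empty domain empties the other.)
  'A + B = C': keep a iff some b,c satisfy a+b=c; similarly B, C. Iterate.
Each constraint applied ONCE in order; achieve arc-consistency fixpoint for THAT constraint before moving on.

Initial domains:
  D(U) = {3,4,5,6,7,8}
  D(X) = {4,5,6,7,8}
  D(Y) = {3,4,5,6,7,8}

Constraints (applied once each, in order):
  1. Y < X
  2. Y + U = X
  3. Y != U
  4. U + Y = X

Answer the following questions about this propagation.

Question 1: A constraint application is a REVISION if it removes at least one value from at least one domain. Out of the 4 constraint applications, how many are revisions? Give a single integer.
Answer: 2

Derivation:
Constraint 1 (Y < X) on D(Y)={3,4,5,6,7,8} D(X)={4,5,6,7,8}: Y {3,4,5,6,7,8}->{3,4,5,6,7} => REVISION
Constraint 2 (Y + U = X) on D(Y)={3,4,5,6,7} D(U)={3,4,5,6,7,8} D(X)={4,5,6,7,8}: Y {3,4,5,6,7}->{3,4,5}; U {3,4,5,6,7,8}->{3,4,5}; X {4,5,6,7,8}->{6,7,8} => REVISION
Constraint 3 (Y != U) on D(Y)={3,4,5} D(U)={3,4,5}: no change => not a revision
Constraint 4 (U + Y = X) on D(U)={3,4,5} D(Y)={3,4,5} D(X)={6,7,8}: no change => not a revision
Total revisions = 2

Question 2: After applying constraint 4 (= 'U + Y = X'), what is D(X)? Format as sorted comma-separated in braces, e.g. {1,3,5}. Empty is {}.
Answer: {6,7,8}

Derivation:
Constraint 1 (Y < X) on D(Y)={3,4,5,6,7,8} D(X)={4,5,6,7,8}: Y {3,4,5,6,7,8}->{3,4,5,6,7}
Constraint 2 (Y + U = X) on D(Y)={3,4,5,6,7} D(U)={3,4,5,6,7,8} D(X)={4,5,6,7,8}: Y {3,4,5,6,7}->{3,4,5}; U {3,4,5,6,7,8}->{3,4,5}; X {4,5,6,7,8}->{6,7,8}
Constraint 3 (Y != U) on D(Y)={3,4,5} D(U)={3,4,5}: no change
Constraint 4 (U + Y = X) on D(U)={3,4,5} D(Y)={3,4,5} D(X)={6,7,8}: no change
So after constraint 4: D(X) = {6,7,8}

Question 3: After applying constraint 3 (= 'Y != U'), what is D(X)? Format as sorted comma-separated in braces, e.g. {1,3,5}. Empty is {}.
Answer: {6,7,8}

Derivation:
Constraint 1 (Y < X) on D(Y)={3,4,5,6,7,8} D(X)={4,5,6,7,8}: Y {3,4,5,6,7,8}->{3,4,5,6,7}
Constraint 2 (Y + U = X) on D(Y)={3,4,5,6,7} D(U)={3,4,5,6,7,8} D(X)={4,5,6,7,8}: Y {3,4,5,6,7}->{3,4,5}; U {3,4,5,6,7,8}->{3,4,5}; X {4,5,6,7,8}->{6,7,8}
Constraint 3 (Y != U) on D(Y)={3,4,5} D(U)={3,4,5}: no change
So after constraint 3: D(X) = {6,7,8}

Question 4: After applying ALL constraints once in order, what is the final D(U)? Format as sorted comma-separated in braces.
Answer: {3,4,5}

Derivation:
Constraint 1 (Y < X) on D(Y)={3,4,5,6,7,8} D(X)={4,5,6,7,8}: Y {3,4,5,6,7,8}->{3,4,5,6,7}
Constraint 2 (Y + U = X) on D(Y)={3,4,5,6,7} D(U)={3,4,5,6,7,8} D(X)={4,5,6,7,8}: Y {3,4,5,6,7}->{3,4,5}; U {3,4,5,6,7,8}->{3,4,5}; X {4,5,6,7,8}->{6,7,8}
Constraint 3 (Y != U) on D(Y)={3,4,5} D(U)={3,4,5}: no change
Constraint 4 (U + Y = X) on D(U)={3,4,5} D(Y)={3,4,5} D(X)={6,7,8}: no change
So after all 4 constraints: D(U) = {3,4,5}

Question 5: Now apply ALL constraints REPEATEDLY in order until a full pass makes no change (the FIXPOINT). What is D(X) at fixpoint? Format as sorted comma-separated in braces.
Answer: {6,7,8}

Derivation:
pass 0 (initial): D(X)={4,5,6,7,8}
pass 1: U {3,4,5,6,7,8}->{3,4,5}; X {4,5,6,7,8}->{6,7,8}; Y {3,4,5,6,7,8}->{3,4,5}
pass 2: no change
Fixpoint after 2 passes: D(X) = {6,7,8}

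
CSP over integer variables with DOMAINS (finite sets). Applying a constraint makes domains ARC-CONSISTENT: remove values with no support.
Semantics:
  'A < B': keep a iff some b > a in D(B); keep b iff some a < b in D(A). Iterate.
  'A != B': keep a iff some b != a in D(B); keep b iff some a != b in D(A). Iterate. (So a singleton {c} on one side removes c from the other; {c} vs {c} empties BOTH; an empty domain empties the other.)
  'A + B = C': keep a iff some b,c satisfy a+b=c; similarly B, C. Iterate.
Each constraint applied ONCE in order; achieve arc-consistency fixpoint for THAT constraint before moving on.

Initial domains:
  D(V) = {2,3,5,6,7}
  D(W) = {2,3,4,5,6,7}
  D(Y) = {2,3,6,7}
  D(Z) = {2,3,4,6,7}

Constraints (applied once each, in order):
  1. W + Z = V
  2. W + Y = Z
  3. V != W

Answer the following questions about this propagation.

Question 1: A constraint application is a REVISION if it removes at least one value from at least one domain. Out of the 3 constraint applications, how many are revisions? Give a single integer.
Constraint 1 (W + Z = V) on D(W)={2,3,4,5,6,7} D(Z)={2,3,4,6,7} D(V)={2,3,5,6,7}: W {2,3,4,5,6,7}->{2,3,4,5}; Z {2,3,4,6,7}->{2,3,4}; V {2,3,5,6,7}->{5,6,7} => REVISION
Constraint 2 (W + Y = Z) on D(W)={2,3,4,5} D(Y)={2,3,6,7} D(Z)={2,3,4}: W {2,3,4,5}->{2}; Y {2,3,6,7}->{2}; Z {2,3,4}->{4} => REVISION
Constraint 3 (V != W) on D(V)={5,6,7} D(W)={2}: no change => not a revision
Total revisions = 2

Answer: 2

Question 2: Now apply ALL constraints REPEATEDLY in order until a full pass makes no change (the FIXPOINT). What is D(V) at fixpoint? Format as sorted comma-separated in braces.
Answer: {6}

Derivation:
pass 0 (initial): D(V)={2,3,5,6,7}
pass 1: V {2,3,5,6,7}->{5,6,7}; W {2,3,4,5,6,7}->{2}; Y {2,3,6,7}->{2}; Z {2,3,4,6,7}->{4}
pass 2: V {5,6,7}->{6}
pass 3: no change
Fixpoint after 3 passes: D(V) = {6}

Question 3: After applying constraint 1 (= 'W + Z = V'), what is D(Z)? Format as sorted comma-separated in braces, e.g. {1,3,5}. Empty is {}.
Answer: {2,3,4}

Derivation:
Constraint 1 (W + Z = V) on D(W)={2,3,4,5,6,7} D(Z)={2,3,4,6,7} D(V)={2,3,5,6,7}: W {2,3,4,5,6,7}->{2,3,4,5}; Z {2,3,4,6,7}->{2,3,4}; V {2,3,5,6,7}->{5,6,7}
So after constraint 1: D(Z) = {2,3,4}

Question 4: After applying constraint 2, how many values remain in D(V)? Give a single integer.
Constraint 1 (W + Z = V) on D(W)={2,3,4,5,6,7} D(Z)={2,3,4,6,7} D(V)={2,3,5,6,7}: W {2,3,4,5,6,7}->{2,3,4,5}; Z {2,3,4,6,7}->{2,3,4}; V {2,3,5,6,7}->{5,6,7}
Constraint 2 (W + Y = Z) on D(W)={2,3,4,5} D(Y)={2,3,6,7} D(Z)={2,3,4}: W {2,3,4,5}->{2}; Y {2,3,6,7}->{2}; Z {2,3,4}->{4}
So after constraint 2: D(V)={5,6,7}, size = 3

Answer: 3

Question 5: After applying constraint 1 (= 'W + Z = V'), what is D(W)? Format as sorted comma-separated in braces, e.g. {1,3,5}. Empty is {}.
Constraint 1 (W + Z = V) on D(W)={2,3,4,5,6,7} D(Z)={2,3,4,6,7} D(V)={2,3,5,6,7}: W {2,3,4,5,6,7}->{2,3,4,5}; Z {2,3,4,6,7}->{2,3,4}; V {2,3,5,6,7}->{5,6,7}
So after constraint 1: D(W) = {2,3,4,5}

Answer: {2,3,4,5}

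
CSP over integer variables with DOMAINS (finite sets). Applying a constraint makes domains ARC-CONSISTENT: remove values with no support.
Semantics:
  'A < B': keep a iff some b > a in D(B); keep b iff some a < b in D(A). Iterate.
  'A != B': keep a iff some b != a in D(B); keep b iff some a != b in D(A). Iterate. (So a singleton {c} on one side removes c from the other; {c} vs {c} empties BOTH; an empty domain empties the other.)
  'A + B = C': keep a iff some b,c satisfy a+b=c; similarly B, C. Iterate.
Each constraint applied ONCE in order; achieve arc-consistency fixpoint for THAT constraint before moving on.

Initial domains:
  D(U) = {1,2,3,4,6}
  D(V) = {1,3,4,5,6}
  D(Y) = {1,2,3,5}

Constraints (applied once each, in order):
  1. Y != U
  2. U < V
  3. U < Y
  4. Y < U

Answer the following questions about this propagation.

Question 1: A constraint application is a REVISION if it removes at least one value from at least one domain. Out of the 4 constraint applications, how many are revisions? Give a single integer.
Answer: 3

Derivation:
Constraint 1 (Y != U) on D(Y)={1,2,3,5} D(U)={1,2,3,4,6}: no change => not a revision
Constraint 2 (U < V) on D(U)={1,2,3,4,6} D(V)={1,3,4,5,6}: U {1,2,3,4,6}->{1,2,3,4}; V {1,3,4,5,6}->{3,4,5,6} => REVISION
Constraint 3 (U < Y) on D(U)={1,2,3,4} D(Y)={1,2,3,5}: Y {1,2,3,5}->{2,3,5} => REVISION
Constraint 4 (Y < U) on D(Y)={2,3,5} D(U)={1,2,3,4}: Y {2,3,5}->{2,3}; U {1,2,3,4}->{3,4} => REVISION
Total revisions = 3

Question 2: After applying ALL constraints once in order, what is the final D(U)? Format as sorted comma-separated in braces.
Constraint 1 (Y != U) on D(Y)={1,2,3,5} D(U)={1,2,3,4,6}: no change
Constraint 2 (U < V) on D(U)={1,2,3,4,6} D(V)={1,3,4,5,6}: U {1,2,3,4,6}->{1,2,3,4}; V {1,3,4,5,6}->{3,4,5,6}
Constraint 3 (U < Y) on D(U)={1,2,3,4} D(Y)={1,2,3,5}: Y {1,2,3,5}->{2,3,5}
Constraint 4 (Y < U) on D(Y)={2,3,5} D(U)={1,2,3,4}: Y {2,3,5}->{2,3}; U {1,2,3,4}->{3,4}
So after all 4 constraints: D(U) = {3,4}

Answer: {3,4}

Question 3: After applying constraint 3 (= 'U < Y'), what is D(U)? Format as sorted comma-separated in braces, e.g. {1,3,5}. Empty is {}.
Constraint 1 (Y != U) on D(Y)={1,2,3,5} D(U)={1,2,3,4,6}: no change
Constraint 2 (U < V) on D(U)={1,2,3,4,6} D(V)={1,3,4,5,6}: U {1,2,3,4,6}->{1,2,3,4}; V {1,3,4,5,6}->{3,4,5,6}
Constraint 3 (U < Y) on D(U)={1,2,3,4} D(Y)={1,2,3,5}: Y {1,2,3,5}->{2,3,5}
So after constraint 3: D(U) = {1,2,3,4}

Answer: {1,2,3,4}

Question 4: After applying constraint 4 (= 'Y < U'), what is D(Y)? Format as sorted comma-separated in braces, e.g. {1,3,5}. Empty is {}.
Answer: {2,3}

Derivation:
Constraint 1 (Y != U) on D(Y)={1,2,3,5} D(U)={1,2,3,4,6}: no change
Constraint 2 (U < V) on D(U)={1,2,3,4,6} D(V)={1,3,4,5,6}: U {1,2,3,4,6}->{1,2,3,4}; V {1,3,4,5,6}->{3,4,5,6}
Constraint 3 (U < Y) on D(U)={1,2,3,4} D(Y)={1,2,3,5}: Y {1,2,3,5}->{2,3,5}
Constraint 4 (Y < U) on D(Y)={2,3,5} D(U)={1,2,3,4}: Y {2,3,5}->{2,3}; U {1,2,3,4}->{3,4}
So after constraint 4: D(Y) = {2,3}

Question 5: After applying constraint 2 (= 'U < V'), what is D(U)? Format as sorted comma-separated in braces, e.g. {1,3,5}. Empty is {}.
Constraint 1 (Y != U) on D(Y)={1,2,3,5} D(U)={1,2,3,4,6}: no change
Constraint 2 (U < V) on D(U)={1,2,3,4,6} D(V)={1,3,4,5,6}: U {1,2,3,4,6}->{1,2,3,4}; V {1,3,4,5,6}->{3,4,5,6}
So after constraint 2: D(U) = {1,2,3,4}

Answer: {1,2,3,4}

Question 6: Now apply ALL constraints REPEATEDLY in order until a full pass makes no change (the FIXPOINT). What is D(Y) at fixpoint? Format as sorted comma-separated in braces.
Answer: {}

Derivation:
pass 0 (initial): D(Y)={1,2,3,5}
pass 1: U {1,2,3,4,6}->{3,4}; V {1,3,4,5,6}->{3,4,5,6}; Y {1,2,3,5}->{2,3}
pass 2: U {3,4}->{}; V {3,4,5,6}->{4,5,6}; Y {2,3}->{}
pass 3: V {4,5,6}->{}
pass 4: no change
Fixpoint after 4 passes: D(Y) = {}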